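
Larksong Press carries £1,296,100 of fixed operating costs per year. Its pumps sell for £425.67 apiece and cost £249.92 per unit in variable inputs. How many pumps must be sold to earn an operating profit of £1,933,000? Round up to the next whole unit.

Contribution margin per unit = £425.67 − £249.92 = £175.75.
Required volume = (fixed costs + target profit) ÷ CM = (£1,296,100 + £1,933,000) ÷ £175.75 = 18,373.26, so 18,374 pumps.

18,374 pumps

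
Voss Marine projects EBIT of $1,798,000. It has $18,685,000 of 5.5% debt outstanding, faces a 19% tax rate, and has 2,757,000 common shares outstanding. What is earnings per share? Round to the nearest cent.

$0.23

Interest = $1,027,675.00, so EBT = $1,798,000 − $1,027,675.00 = $770,325.00.
Net income = $770,325.00 × (1 − 0.19) = $623,963.25.
Per share: $623,963.25 / 2,757,000 shares = $0.23.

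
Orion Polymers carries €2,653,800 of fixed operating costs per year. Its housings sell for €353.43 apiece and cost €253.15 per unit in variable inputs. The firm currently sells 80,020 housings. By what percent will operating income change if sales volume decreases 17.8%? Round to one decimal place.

Total contribution margin = 80,020 × €100.28 = €8,024,405.60.
Operating income = contribution − fixed costs = €8,024,405.60 − €2,653,800 = €5,370,605.60.
DOL = contribution ÷ EBIT = €8,024,405.60 ÷ €5,370,605.60 = 1.4941.
%ΔEBIT = DOL × %ΔSales = 1.4941 × -17.8% = -26.6%.

-26.6%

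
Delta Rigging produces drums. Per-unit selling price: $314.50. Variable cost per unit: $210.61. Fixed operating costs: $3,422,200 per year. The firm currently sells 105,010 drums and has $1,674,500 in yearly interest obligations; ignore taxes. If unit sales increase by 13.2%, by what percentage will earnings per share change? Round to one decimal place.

+24.8%

At 105,010 units, contribution = 105,010 × $103.89 = $10,909,488.90.
Subtracting fixed costs: EBIT = $10,909,488.90 − $3,422,200 = $7,487,288.90.
After interest of $1,674,500.00, pre-tax earnings = $5,812,788.90.
Degree of combined leverage = contribution ÷ (EBIT − I) = $10,909,488.90 ÷ $5,812,788.90 = 1.8768.
EPS therefore changes by 1.8768 × (+13.2%) = +24.8%.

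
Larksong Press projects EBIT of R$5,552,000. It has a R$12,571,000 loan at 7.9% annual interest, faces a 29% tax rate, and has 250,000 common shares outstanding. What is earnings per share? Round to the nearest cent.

Pre-tax income = R$5,552,000 − R$993,109.00 = R$4,558,891.00.
Net income = R$4,558,891.00 × (1 − 0.29) = R$3,236,812.61.
EPS = R$3,236,812.61 ÷ 250,000 = R$12.95.

R$12.95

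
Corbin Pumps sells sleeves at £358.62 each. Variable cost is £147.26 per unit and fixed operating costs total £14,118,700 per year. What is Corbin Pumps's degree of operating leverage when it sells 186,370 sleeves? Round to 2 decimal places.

1.56

Contribution at this volume is 186,370 × £211.36 = £39,391,163.20.
Subtracting fixed costs: EBIT = £39,391,163.20 − £14,118,700 = £25,272,463.20.
So DOL = total CM / EBIT = £39,391,163.20 / £25,272,463.20 = 1.5587.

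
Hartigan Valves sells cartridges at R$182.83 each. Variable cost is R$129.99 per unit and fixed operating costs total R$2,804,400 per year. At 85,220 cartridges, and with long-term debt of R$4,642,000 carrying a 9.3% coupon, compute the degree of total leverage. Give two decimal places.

3.55

Contribution at this volume is 85,220 × R$52.84 = R$4,503,024.80.
EBIT = R$4,503,024.80 − R$2,804,400 = R$1,698,624.80. Interest = R$431,706.00, so EBIT − I = R$1,266,918.80.
DCL = contribution ÷ (EBIT − I) = R$4,503,024.80 ÷ R$1,266,918.80 = 3.5543.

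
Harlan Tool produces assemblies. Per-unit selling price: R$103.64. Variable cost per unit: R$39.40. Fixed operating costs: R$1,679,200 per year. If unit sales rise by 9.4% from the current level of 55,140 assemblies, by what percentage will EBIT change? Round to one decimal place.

+17.9%

Contribution at this volume is 55,140 × R$64.24 = R$3,542,193.60.
EBIT = R$3,542,193.60 − R$1,679,200 = R$1,862,993.60.
DOL = contribution ÷ EBIT = R$3,542,193.60 ÷ R$1,862,993.60 = 1.9013.
%ΔEBIT = DOL × %ΔSales = 1.9013 × +9.4% = +17.9%.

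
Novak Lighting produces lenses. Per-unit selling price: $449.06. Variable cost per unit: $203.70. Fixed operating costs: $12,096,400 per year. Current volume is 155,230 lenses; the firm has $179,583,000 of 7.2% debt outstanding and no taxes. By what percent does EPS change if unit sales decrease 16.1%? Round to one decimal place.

-46.9%

Total contribution margin = 155,230 × $245.36 = $38,087,232.80.
Operating income = contribution − fixed costs = $38,087,232.80 − $12,096,400 = $25,990,832.80.
After interest of $12,929,976.00, pre-tax earnings = $13,060,856.80.
Degree of combined leverage = contribution ÷ (EBIT − I) = $38,087,232.80 ÷ $13,060,856.80 = 2.9161.
EPS therefore changes by 2.9161 × (-16.1%) = -46.9%.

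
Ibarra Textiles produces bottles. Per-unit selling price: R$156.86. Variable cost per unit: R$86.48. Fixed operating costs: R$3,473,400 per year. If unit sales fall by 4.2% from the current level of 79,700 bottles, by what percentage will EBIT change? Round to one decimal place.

-11.0%

Contribution at this volume is 79,700 × R$70.38 = R$5,609,286.00.
Operating income = contribution − fixed costs = R$5,609,286.00 − R$3,473,400 = R$2,135,886.00.
Degree of operating leverage = R$5,609,286.00 / R$2,135,886.00 = 2.6262.
So EBIT moves 2.6262 × (-4.2%) = -11.0%.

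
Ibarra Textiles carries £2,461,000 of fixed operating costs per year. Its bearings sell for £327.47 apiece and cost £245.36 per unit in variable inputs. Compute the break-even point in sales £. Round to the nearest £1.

Contribution margin per unit = £327.47 − £245.36 = £82.11, a CM ratio of £82.11 ÷ £327.47 = 0.2507.
Break-even revenue = fixed costs × price ÷ CM = £2,461,000 × £327.47 ÷ £82.11 = £9,814,927.

£9,814,927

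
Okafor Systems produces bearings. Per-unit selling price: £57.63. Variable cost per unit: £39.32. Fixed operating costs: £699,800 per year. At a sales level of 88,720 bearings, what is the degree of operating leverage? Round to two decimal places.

At 88,720 units, contribution = 88,720 × £18.31 = £1,624,463.20.
EBIT = £1,624,463.20 − £699,800 = £924,663.20.
DOL = contribution ÷ EBIT = £1,624,463.20 ÷ £924,663.20 = 1.7568.

1.76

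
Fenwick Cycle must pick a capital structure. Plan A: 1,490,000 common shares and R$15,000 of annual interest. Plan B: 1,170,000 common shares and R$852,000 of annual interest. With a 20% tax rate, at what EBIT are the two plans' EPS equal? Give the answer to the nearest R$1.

At indifference, (EBIT − 15,000)(1 − t)/1,490,000 = (EBIT − 852,000)(1 − t)/1,170,000.
The (1 − t) factor cancels: (EBIT − 15,000) × 1,170,000 = (EBIT − 852,000) × 1,490,000.
Solving, EBIT = (852,000·1,490,000 − 15,000·1,170,000) / (1,490,000 − 1,170,000) = 1,251,930,000,000 / 320,000 = 3,912,281.25.

R$3,912,281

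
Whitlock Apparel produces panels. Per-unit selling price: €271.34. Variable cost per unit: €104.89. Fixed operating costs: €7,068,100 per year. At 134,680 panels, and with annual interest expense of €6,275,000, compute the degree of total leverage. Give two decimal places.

2.47

At 134,680 units, contribution = 134,680 × €166.45 = €22,417,486.00.
EBIT = €22,417,486.00 − €7,068,100 = €15,349,386.00. Interest = €6,275,000.00, so EBIT − I = €9,074,386.00.
Degree of total leverage = total CM / (EBIT − interest) = €22,417,486.00 / €9,074,386.00 = 2.4704.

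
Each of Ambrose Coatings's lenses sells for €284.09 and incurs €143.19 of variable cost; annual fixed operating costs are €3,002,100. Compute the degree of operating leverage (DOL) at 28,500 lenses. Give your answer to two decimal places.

3.96

Total contribution margin = 28,500 × €140.90 = €4,015,650.00.
Subtracting fixed costs: EBIT = €4,015,650.00 − €3,002,100 = €1,013,550.00.
Degree of operating leverage = €4,015,650.00 / €1,013,550.00 = 3.9620.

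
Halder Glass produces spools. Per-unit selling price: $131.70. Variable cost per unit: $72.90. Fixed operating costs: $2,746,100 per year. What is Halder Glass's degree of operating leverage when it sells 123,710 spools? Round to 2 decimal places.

At 123,710 units, contribution = 123,710 × $58.80 = $7,274,148.00.
Subtracting fixed costs: EBIT = $7,274,148.00 − $2,746,100 = $4,528,048.00.
DOL = contribution ÷ EBIT = $7,274,148.00 ÷ $4,528,048.00 = 1.6065.

1.61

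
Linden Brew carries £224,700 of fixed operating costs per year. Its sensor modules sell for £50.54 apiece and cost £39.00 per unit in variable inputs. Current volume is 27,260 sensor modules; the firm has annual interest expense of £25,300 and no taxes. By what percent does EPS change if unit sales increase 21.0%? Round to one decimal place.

+102.3%

Total contribution margin = 27,260 × £11.54 = £314,580.40.
Subtracting fixed costs: EBIT = £314,580.40 − £224,700 = £89,880.40.
Interest = £25,300.00, so EBIT − I = £64,580.40.
Degree of combined leverage = contribution ÷ (EBIT − I) = £314,580.40 ÷ £64,580.40 = 4.8711.
EPS therefore changes by 4.8711 × (+21.0%) = +102.3%.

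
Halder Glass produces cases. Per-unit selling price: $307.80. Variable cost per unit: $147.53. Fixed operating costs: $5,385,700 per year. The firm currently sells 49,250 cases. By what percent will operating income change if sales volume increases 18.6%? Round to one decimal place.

Total contribution margin = 49,250 × $160.27 = $7,893,297.50.
EBIT = $7,893,297.50 − $5,385,700 = $2,507,597.50.
DOL = contribution ÷ EBIT = $7,893,297.50 ÷ $2,507,597.50 = 3.1478.
So EBIT moves 3.1478 × (+18.6%) = +58.5%.

+58.5%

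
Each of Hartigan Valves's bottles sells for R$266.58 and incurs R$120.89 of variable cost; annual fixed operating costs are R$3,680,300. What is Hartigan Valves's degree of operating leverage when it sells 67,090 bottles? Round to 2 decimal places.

1.60

At 67,090 units, contribution = 67,090 × R$145.69 = R$9,774,342.10.
Subtracting fixed costs: EBIT = R$9,774,342.10 − R$3,680,300 = R$6,094,042.10.
Degree of operating leverage = R$9,774,342.10 / R$6,094,042.10 = 1.6039.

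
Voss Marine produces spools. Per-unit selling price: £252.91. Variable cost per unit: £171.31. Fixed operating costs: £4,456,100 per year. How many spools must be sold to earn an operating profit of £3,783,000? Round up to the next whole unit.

Unit CM = price − variable cost = £252.91 − £171.31 = £81.60.
Required volume = (fixed costs + target profit) ÷ CM = (£4,456,100 + £3,783,000) ÷ £81.60 = 100,969.36, so 100,970 spools.

100,970 spools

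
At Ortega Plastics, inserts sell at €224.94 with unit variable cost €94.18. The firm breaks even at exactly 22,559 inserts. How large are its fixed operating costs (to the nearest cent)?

Contribution margin per unit = €224.94 − €94.18 = €130.76.
Since BE = FC / CM, FC = 22,559 × €130.76 = €2,949,814.84.

€2,949,814.84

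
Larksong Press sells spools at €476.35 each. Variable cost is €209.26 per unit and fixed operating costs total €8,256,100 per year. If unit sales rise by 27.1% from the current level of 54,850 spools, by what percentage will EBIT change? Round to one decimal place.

At 54,850 units, contribution = 54,850 × €267.09 = €14,649,886.50.
Operating income = contribution − fixed costs = €14,649,886.50 − €8,256,100 = €6,393,786.50.
Degree of operating leverage = €14,649,886.50 / €6,393,786.50 = 2.2913.
Operating income changes by 2.2913 × +27.1% = +62.1%.

+62.1%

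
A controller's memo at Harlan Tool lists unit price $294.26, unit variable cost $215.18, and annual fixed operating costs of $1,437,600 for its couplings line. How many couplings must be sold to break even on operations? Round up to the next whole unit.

18,180 couplings

Contribution margin per unit = $294.26 − $215.18 = $79.08.
Break-even volume = fixed costs ÷ CM per unit = $1,437,600 ÷ $79.08 = 18,179.06, so 18,180 couplings.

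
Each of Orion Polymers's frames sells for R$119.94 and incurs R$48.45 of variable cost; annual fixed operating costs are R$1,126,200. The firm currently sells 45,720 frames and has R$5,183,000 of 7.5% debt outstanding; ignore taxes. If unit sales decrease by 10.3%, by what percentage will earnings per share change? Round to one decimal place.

-19.2%

Contribution at this volume is 45,720 × R$71.49 = R$3,268,522.80.
Subtracting fixed costs: EBIT = R$3,268,522.80 − R$1,126,200 = R$2,142,322.80.
Interest = R$388,725.00, so EBIT − I = R$1,753,597.80.
Degree of combined leverage = contribution ÷ (EBIT − I) = R$3,268,522.80 ÷ R$1,753,597.80 = 1.8639.
EPS therefore changes by 1.8639 × (-10.3%) = -19.2%.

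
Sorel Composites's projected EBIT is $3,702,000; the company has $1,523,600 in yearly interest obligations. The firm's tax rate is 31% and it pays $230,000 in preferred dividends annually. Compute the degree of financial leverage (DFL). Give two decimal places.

Annual interest charges come to $1,523,600.00.
Preferred dividends grossed up pre-tax: $230,000 / (1 − 0.31) = $333,333.33.
DFL = EBIT ÷ [EBIT − I − D_p/(1−t)] = $3,702,000 ÷ [$3,702,000 − $1,523,600.00 − $333,333.33] = $3,702,000 ÷ $1,845,066.67 = 2.0064.

2.01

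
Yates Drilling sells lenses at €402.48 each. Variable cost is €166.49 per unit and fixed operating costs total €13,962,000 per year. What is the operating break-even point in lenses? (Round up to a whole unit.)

Each unit contributes €402.48 − €166.49 = €235.99.
Break-even Q = €13,962,000 / €235.99 = 59,163.52 → 59,164 lenses.

59,164 lenses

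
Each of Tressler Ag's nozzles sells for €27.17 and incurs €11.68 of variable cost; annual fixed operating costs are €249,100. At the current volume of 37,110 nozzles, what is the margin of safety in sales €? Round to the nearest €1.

€571,349

Each unit contributes €27.17 − €11.68 = €15.49. Break-even units = €249,100 ÷ €15.49 = 16,081.34; break-even revenue = 16,081.34 × €27.17 = €436,930.08.
Actual sales revenue = 37,110 × €27.17 = €1,008,278.70.
Margin of safety = €1,008,278.70 − €436,930.08 = €571,349.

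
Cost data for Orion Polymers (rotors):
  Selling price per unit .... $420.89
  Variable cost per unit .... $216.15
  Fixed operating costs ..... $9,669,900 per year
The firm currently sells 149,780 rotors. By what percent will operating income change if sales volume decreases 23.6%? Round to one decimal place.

Total contribution margin = 149,780 × $204.74 = $30,665,957.20.
Operating income = contribution − fixed costs = $30,665,957.20 − $9,669,900 = $20,996,057.20.
DOL = contribution ÷ EBIT = $30,665,957.20 ÷ $20,996,057.20 = 1.4606.
Operating income changes by 1.4606 × -23.6% = -34.5%.

-34.5%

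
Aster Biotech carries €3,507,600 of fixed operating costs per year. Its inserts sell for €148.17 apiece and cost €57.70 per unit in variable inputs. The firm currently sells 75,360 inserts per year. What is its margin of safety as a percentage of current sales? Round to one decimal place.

48.6%

Each unit contributes €148.17 − €57.70 = €90.47. Break-even units = €3,507,600 ÷ €90.47 = 38,770.86; break-even revenue = 38,770.86 × €148.17 = €5,744,678.81.
Current sales = 75,360 × €148.17 = €11,166,091.20.
Margin of safety = (€11,166,091.20 − €5,744,678.81) ÷ €11,166,091.20 = 48.6%.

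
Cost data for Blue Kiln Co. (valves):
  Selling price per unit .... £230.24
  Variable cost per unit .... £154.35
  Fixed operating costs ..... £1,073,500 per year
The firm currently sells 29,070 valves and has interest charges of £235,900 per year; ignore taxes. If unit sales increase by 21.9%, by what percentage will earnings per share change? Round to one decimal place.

Contribution at this volume is 29,070 × £75.89 = £2,206,122.30.
EBIT = £2,206,122.30 − £1,073,500 = £1,132,622.30.
Interest = £235,900.00, so EBIT − I = £896,722.30.
Degree of combined leverage = contribution ÷ (EBIT − I) = £2,206,122.30 ÷ £896,722.30 = 2.4602.
%ΔEPS = DCL × %ΔSales = 2.4602 × +21.9% = +53.9%.

+53.9%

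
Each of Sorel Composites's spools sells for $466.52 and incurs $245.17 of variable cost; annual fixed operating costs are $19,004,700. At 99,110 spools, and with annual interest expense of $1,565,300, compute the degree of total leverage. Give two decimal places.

16.04

Total contribution margin = 99,110 × $221.35 = $21,937,998.50.
Subtracting fixed costs: EBIT = $21,937,998.50 − $19,004,700 = $2,933,298.50. Interest = $1,565,300.00, so EBIT − I = $1,367,998.50.
Degree of total leverage = total CM / (EBIT − interest) = $21,937,998.50 / $1,367,998.50 = 16.0366.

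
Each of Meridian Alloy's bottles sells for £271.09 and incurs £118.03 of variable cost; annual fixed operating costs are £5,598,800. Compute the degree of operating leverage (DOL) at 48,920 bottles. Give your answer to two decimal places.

Contribution at this volume is 48,920 × £153.06 = £7,487,695.20.
Operating income = contribution − fixed costs = £7,487,695.20 − £5,598,800 = £1,888,895.20.
Degree of operating leverage = £7,487,695.20 / £1,888,895.20 = 3.9641.

3.96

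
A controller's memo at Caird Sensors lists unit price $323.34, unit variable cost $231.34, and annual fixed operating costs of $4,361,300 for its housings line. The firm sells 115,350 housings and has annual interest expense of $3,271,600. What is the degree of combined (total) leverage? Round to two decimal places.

3.56

At 115,350 units, contribution = 115,350 × $92.00 = $10,612,200.00.
Operating income = contribution − fixed costs = $10,612,200.00 − $4,361,300 = $6,250,900.00. Interest = $3,271,600.00.
DOL = $10,612,200.00 ÷ $6,250,900.00 = 1.6977; DFL = $6,250,900.00 ÷ $2,979,300.00 = 2.0981.
DCL = DOL × DFL = 1.6977 × 2.0981 = 3.5619.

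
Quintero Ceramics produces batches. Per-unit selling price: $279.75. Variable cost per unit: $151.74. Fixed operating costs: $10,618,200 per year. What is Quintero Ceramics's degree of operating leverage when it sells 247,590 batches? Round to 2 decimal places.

1.50

At 247,590 units, contribution = 247,590 × $128.01 = $31,693,995.90.
EBIT = $31,693,995.90 − $10,618,200 = $21,075,795.90.
DOL = contribution ÷ EBIT = $31,693,995.90 ÷ $21,075,795.90 = 1.5038.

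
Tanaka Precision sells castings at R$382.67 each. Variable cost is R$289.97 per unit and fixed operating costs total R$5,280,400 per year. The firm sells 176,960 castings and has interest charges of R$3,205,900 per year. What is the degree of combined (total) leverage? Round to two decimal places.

At 176,960 units, contribution = 176,960 × R$92.70 = R$16,404,192.00.
Subtracting fixed costs: EBIT = R$16,404,192.00 − R$5,280,400 = R$11,123,792.00. Interest = R$3,205,900.00.
DOL = R$16,404,192.00 ÷ R$11,123,792.00 = 1.4747; DFL = R$11,123,792.00 ÷ R$7,917,892.00 = 1.4049.
Combined leverage = 1.4747 × 1.4049 = 2.0718.

2.07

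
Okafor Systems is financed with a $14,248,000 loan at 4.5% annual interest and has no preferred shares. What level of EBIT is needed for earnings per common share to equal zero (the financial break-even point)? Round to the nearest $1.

Annual interest = 4.5% × $14,248,000 = $641,160.00.
Without preferred stock the financial break-even is simply EBIT = interest = $641,160.00.

$641,160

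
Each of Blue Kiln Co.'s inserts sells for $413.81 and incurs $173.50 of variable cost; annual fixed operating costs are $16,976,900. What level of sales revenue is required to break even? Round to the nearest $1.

$29,233,952

CM per unit = $413.81 − $173.50 = $240.31; CM ratio = $240.31 / $413.81 = 0.5807.
Break-even sales = FC ÷ CM ratio = $16,976,900 × $413.81 / $240.31 = $29,233,952.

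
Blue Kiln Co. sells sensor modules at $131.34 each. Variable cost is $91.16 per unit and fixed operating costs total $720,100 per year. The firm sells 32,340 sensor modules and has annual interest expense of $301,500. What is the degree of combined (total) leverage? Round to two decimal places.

4.68

Contribution at this volume is 32,340 × $40.18 = $1,299,421.20.
EBIT = $1,299,421.20 − $720,100 = $579,321.20. Interest = $301,500.00.
DOL = $1,299,421.20 ÷ $579,321.20 = 2.2430; DFL = $579,321.20 ÷ $277,821.20 = 2.0852.
DCL = DOL × DFL = 2.2430 × 2.0852 = 4.6771.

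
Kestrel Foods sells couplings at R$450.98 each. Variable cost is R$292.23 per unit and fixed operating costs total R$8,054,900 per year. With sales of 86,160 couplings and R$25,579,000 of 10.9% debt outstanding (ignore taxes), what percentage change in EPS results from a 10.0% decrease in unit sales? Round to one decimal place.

-48.2%

Total contribution margin = 86,160 × R$158.75 = R$13,677,900.00.
Operating income = contribution − fixed costs = R$13,677,900.00 − R$8,054,900 = R$5,623,000.00.
After interest of R$2,788,111.00, pre-tax earnings = R$2,834,889.00.
DCL = total CM / (EBIT − I) = R$13,677,900.00 / R$2,834,889.00 = 4.8248.
%ΔEPS = DCL × %ΔSales = 4.8248 × -10.0% = -48.2%.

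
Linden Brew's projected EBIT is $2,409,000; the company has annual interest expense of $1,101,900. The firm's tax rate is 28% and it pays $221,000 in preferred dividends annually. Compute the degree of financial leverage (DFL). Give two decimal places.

2.41

Annual interest charges come to $1,101,900.00.
Preferred dividends grossed up pre-tax: $221,000 / (1 − 0.28) = $306,944.44.
DFL = EBIT ÷ [EBIT − I − D_p/(1−t)] = $2,409,000 ÷ [$2,409,000 − $1,101,900.00 − $306,944.44] = $2,409,000 ÷ $1,000,155.56 = 2.4086.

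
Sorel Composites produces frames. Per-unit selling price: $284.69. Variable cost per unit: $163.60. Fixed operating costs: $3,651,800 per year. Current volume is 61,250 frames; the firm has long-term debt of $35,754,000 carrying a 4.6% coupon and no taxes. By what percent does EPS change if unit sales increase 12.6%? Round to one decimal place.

+44.1%

At 61,250 units, contribution = 61,250 × $121.09 = $7,416,762.50.
Operating income = contribution − fixed costs = $7,416,762.50 − $3,651,800 = $3,764,962.50.
After interest of $1,644,684.00, pre-tax earnings = $2,120,278.50.
Degree of combined leverage = contribution ÷ (EBIT − I) = $7,416,762.50 ÷ $2,120,278.50 = 3.4980.
EPS therefore changes by 3.4980 × (+12.6%) = +44.1%.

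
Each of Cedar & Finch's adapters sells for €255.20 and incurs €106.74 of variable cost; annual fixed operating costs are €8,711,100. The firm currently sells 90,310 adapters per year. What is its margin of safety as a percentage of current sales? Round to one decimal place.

35.0%

Unit CM = price − variable cost = €255.20 − €106.74 = €148.46. Break-even units = €8,711,100 ÷ €148.46 = 58,676.41; break-even revenue = 58,676.41 × €255.20 = €14,974,220.13.
Current sales = 90,310 × €255.20 = €23,047,112.00.
Margin of safety = (€23,047,112.00 − €14,974,220.13) ÷ €23,047,112.00 = 35.0%.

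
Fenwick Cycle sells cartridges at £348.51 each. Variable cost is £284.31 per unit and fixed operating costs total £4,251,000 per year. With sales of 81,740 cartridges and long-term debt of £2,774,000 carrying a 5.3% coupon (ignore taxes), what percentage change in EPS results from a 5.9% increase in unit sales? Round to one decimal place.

+36.4%

Total contribution margin = 81,740 × £64.20 = £5,247,708.00.
Subtracting fixed costs: EBIT = £5,247,708.00 − £4,251,000 = £996,708.00.
After interest of £147,022.00, pre-tax earnings = £849,686.00.
DCL = total CM / (EBIT − I) = £5,247,708.00 / £849,686.00 = 6.1761.
EPS therefore changes by 6.1761 × (+5.9%) = +36.4%.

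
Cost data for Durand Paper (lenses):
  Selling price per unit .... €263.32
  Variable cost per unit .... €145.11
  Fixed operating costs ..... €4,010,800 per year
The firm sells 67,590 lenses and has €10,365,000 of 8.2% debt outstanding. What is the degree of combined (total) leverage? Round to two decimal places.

Total contribution margin = 67,590 × €118.21 = €7,989,813.90.
EBIT = €7,989,813.90 − €4,010,800 = €3,979,013.90. Interest = €849,930.00, so EBIT − I = €3,129,083.90.
Degree of total leverage = total CM / (EBIT − interest) = €7,989,813.90 / €3,129,083.90 = 2.5534.

2.55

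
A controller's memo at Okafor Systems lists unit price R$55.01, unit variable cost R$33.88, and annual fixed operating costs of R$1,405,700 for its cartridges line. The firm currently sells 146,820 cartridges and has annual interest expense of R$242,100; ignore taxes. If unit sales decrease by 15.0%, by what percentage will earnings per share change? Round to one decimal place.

At 146,820 units, contribution = 146,820 × R$21.13 = R$3,102,306.60.
EBIT = R$3,102,306.60 − R$1,405,700 = R$1,696,606.60.
After interest of R$242,100.00, pre-tax earnings = R$1,454,506.60.
Degree of combined leverage = contribution ÷ (EBIT − I) = R$3,102,306.60 ÷ R$1,454,506.60 = 2.1329.
EPS therefore changes by 2.1329 × (-15.0%) = -32.0%.

-32.0%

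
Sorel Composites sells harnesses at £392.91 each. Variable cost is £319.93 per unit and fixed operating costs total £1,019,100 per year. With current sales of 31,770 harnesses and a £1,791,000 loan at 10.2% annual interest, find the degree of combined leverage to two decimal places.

At 31,770 units, contribution = 31,770 × £72.98 = £2,318,574.60.
Operating income = contribution − fixed costs = £2,318,574.60 − £1,019,100 = £1,299,474.60. Interest = £182,682.00.
DOL = £2,318,574.60 ÷ £1,299,474.60 = 1.7842; DFL = £1,299,474.60 ÷ £1,116,792.60 = 1.1636.
Combined leverage = 1.7842 × 1.1636 = 2.0761.

2.08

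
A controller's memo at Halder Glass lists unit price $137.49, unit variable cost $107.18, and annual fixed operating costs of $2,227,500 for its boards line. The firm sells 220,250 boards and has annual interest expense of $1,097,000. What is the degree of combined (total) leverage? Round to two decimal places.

Contribution at this volume is 220,250 × $30.31 = $6,675,777.50.
Subtracting fixed costs: EBIT = $6,675,777.50 − $2,227,500 = $4,448,277.50. Interest = $1,097,000.00.
DOL = $6,675,777.50 ÷ $4,448,277.50 = 1.5008; DFL = $4,448,277.50 ÷ $3,351,277.50 = 1.3273.
Combined leverage = 1.5008 × 1.3273 = 1.9920.

1.99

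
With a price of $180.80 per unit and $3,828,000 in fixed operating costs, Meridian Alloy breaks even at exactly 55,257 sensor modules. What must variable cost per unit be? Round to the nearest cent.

$111.52

Contribution per unit must be FC / Q = $3,828,000 / 55,257 = $69.2763.
Variable cost per unit = $180.80 − $69.2763 = $111.52.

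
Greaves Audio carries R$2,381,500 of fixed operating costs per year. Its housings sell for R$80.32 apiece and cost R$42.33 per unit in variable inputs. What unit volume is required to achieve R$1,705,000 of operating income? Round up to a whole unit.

107,568 housings

Each unit contributes R$80.32 − R$42.33 = R$37.99.
Need Q such that Q × R$37.99 − R$2,381,500 = R$1,705,000, i.e. Q = R$4,086,500 / R$37.99 = 107,567.78 → 107,568.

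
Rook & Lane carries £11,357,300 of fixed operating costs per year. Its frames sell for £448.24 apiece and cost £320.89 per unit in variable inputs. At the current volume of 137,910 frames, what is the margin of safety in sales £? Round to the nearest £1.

Unit CM = price − variable cost = £448.24 − £320.89 = £127.35. Break-even units = £11,357,300 ÷ £127.35 = 89,181.78; break-even revenue = 89,181.78 × £448.24 = £39,974,842.18.
Actual sales revenue = 137,910 × £448.24 = £61,816,778.40.
Margin of safety = £61,816,778.40 − £39,974,842.18 = £21,841,936.

£21,841,936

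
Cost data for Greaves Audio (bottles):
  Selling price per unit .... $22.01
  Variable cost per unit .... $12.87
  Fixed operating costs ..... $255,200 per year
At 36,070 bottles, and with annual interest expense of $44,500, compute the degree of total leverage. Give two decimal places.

11.00

At 36,070 units, contribution = 36,070 × $9.14 = $329,679.80.
Subtracting fixed costs: EBIT = $329,679.80 − $255,200 = $74,479.80. Interest = $44,500.00, so EBIT − I = $29,979.80.
DCL = contribution ÷ (EBIT − I) = $329,679.80 ÷ $29,979.80 = 10.9967.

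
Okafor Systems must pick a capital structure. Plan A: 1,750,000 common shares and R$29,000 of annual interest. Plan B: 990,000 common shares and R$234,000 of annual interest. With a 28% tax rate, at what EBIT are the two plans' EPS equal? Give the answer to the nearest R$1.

Set EPS_A = EPS_B: (EBIT − R$29,000)(1 − 0.28) ÷ 1,750,000 = (EBIT − R$234,000)(1 − 0.28) ÷ 990,000.
Cancelling (1 − t) and cross-multiplying: 990,000·(EBIT − 29,000) = 1,750,000·(EBIT − 234,000).
Solving, EBIT = (234,000·1,750,000 − 29,000·990,000) / (1,750,000 − 990,000) = 380,790,000,000 / 760,000 = 501,039.47.

R$501,039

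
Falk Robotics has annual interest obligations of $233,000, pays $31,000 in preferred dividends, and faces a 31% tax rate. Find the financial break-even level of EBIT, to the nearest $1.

Grossing the preferred dividend up to pre-tax terms: $31,000 / (1 − 0.31) = $44,927.54.
Financial break-even EBIT = interest + D_p ÷ (1 − t) = $233,000 + $44,927.54 = $277,927.54.

$277,928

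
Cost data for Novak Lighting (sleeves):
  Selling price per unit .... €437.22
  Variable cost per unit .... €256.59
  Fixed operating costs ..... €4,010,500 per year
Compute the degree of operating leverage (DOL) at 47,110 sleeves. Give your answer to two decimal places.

1.89

At 47,110 units, contribution = 47,110 × €180.63 = €8,509,479.30.
Subtracting fixed costs: EBIT = €8,509,479.30 − €4,010,500 = €4,498,979.30.
So DOL = total CM / EBIT = €8,509,479.30 / €4,498,979.30 = 1.8914.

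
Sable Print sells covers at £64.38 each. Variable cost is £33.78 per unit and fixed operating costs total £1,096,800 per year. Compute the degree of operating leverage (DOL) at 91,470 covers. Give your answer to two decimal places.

1.64

Total contribution margin = 91,470 × £30.60 = £2,798,982.00.
Subtracting fixed costs: EBIT = £2,798,982.00 − £1,096,800 = £1,702,182.00.
Degree of operating leverage = £2,798,982.00 / £1,702,182.00 = 1.6443.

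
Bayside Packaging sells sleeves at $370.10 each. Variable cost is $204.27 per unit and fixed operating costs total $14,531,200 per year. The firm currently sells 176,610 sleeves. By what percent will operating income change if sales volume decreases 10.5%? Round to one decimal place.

-20.8%

Contribution at this volume is 176,610 × $165.83 = $29,287,236.30.
Subtracting fixed costs: EBIT = $29,287,236.30 − $14,531,200 = $14,756,036.30.
DOL = contribution ÷ EBIT = $29,287,236.30 ÷ $14,756,036.30 = 1.9848.
%ΔEBIT = DOL × %ΔSales = 1.9848 × -10.5% = -20.8%.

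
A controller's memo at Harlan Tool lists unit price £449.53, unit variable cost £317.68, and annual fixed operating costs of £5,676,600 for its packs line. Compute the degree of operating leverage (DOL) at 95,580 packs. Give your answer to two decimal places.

Total contribution margin = 95,580 × £131.85 = £12,602,223.00.
Operating income = contribution − fixed costs = £12,602,223.00 − £5,676,600 = £6,925,623.00.
Degree of operating leverage = £12,602,223.00 / £6,925,623.00 = 1.8197.

1.82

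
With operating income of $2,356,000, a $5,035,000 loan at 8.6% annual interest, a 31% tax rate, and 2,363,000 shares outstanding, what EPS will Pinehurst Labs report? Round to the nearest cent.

Interest = $433,010.00, so EBT = $2,356,000 − $433,010.00 = $1,922,990.00.
Net income = $1,922,990.00 × (1 − 0.31) = $1,326,863.10.
Per share: $1,326,863.10 / 2,363,000 shares = $0.56.

$0.56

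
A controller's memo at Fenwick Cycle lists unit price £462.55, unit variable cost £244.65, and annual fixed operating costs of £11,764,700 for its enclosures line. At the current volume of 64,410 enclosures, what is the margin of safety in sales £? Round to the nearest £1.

£4,819,179

Contribution margin per unit = £462.55 − £244.65 = £217.90. Break-even units = £11,764,700 ÷ £217.90 = 53,991.28; break-even revenue = 53,991.28 × £462.55 = £24,973,666.75.
Current sales = 64,410 × £462.55 = £29,792,845.50.
Margin of safety = £29,792,845.50 − £24,973,666.75 = £4,819,179.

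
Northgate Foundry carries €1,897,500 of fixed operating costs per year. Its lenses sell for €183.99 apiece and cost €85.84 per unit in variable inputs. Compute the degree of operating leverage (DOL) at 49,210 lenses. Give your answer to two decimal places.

1.65

At 49,210 units, contribution = 49,210 × €98.15 = €4,829,961.50.
EBIT = €4,829,961.50 − €1,897,500 = €2,932,461.50.
DOL = contribution ÷ EBIT = €4,829,961.50 ÷ €2,932,461.50 = 1.6471.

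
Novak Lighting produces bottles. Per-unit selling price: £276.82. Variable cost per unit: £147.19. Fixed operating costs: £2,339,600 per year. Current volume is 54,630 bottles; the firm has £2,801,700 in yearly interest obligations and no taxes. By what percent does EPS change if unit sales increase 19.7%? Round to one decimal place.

Contribution at this volume is 54,630 × £129.63 = £7,081,686.90.
Subtracting fixed costs: EBIT = £7,081,686.90 − £2,339,600 = £4,742,086.90.
After interest of £2,801,700.00, pre-tax earnings = £1,940,386.90.
DCL = total CM / (EBIT − I) = £7,081,686.90 / £1,940,386.90 = 3.6496.
%ΔEPS = DCL × %ΔSales = 3.6496 × +19.7% = +71.9%.

+71.9%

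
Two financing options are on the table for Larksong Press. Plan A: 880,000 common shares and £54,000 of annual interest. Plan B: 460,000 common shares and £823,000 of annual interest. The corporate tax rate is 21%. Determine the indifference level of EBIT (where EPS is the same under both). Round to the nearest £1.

£1,665,238

At indifference, (EBIT − 54,000)(1 − t)/880,000 = (EBIT − 823,000)(1 − t)/460,000.
Cancelling (1 − t) and cross-multiplying: 460,000·(EBIT − 54,000) = 880,000·(EBIT − 823,000).
EBIT × (880,000 − 460,000) = 823,000 × 880,000 − 54,000 × 460,000 = 699,400,000,000, so EBIT = 699,400,000,000 ÷ 420,000 = 1,665,238.10.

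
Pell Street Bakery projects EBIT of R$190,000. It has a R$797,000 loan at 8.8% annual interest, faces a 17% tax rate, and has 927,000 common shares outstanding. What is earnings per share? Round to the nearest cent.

R$0.11

Interest = R$70,136.00, so EBT = R$190,000 − R$70,136.00 = R$119,864.00.
After tax at 17%: net income = R$119,864.00 × 0.83 = R$99,487.12.
EPS = R$99,487.12 ÷ 927,000 = R$0.11.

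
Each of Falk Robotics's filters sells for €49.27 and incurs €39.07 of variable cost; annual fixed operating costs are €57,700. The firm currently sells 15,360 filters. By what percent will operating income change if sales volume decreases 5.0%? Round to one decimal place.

-7.9%

At 15,360 units, contribution = 15,360 × €10.20 = €156,672.00.
Operating income = contribution − fixed costs = €156,672.00 − €57,700 = €98,972.00.
So DOL = total CM / EBIT = €156,672.00 / €98,972.00 = 1.5830.
So EBIT moves 1.5830 × (-5.0%) = -7.9%.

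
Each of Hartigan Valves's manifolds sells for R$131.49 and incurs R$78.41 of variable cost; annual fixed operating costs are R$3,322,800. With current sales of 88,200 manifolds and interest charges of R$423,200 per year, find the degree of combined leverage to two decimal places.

5.00

At 88,200 units, contribution = 88,200 × R$53.08 = R$4,681,656.00.
EBIT = R$4,681,656.00 − R$3,322,800 = R$1,358,856.00. Interest = R$423,200.00, so EBIT − I = R$935,656.00.
Degree of total leverage = total CM / (EBIT − interest) = R$4,681,656.00 / R$935,656.00 = 5.0036.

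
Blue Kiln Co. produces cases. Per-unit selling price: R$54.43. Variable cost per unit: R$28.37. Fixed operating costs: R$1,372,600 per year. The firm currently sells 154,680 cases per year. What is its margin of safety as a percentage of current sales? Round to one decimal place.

65.9%

Contribution margin per unit = R$54.43 − R$28.37 = R$26.06. Break-even units = R$1,372,600 ÷ R$26.06 = 52,670.76; break-even revenue = 52,670.76 × R$54.43 = R$2,866,869.46.
Actual sales revenue = 154,680 × R$54.43 = R$8,419,232.40.
Margin of safety = (R$8,419,232.40 − R$2,866,869.46) ÷ R$8,419,232.40 = 65.9%.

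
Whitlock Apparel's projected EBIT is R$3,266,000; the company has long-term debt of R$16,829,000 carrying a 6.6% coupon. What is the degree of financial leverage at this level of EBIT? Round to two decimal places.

1.52

Interest = R$1,110,714.00.
Degree of financial leverage = EBIT / (EBIT − interest) = R$3,266,000 / R$2,155,286.00 = 1.5153.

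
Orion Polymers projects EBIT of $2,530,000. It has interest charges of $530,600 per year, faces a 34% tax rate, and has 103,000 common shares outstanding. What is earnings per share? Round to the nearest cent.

Pre-tax income = $2,530,000 − $530,600.00 = $1,999,400.00.
After tax at 34%: net income = $1,999,400.00 × 0.66 = $1,319,604.00.
Per share: $1,319,604.00 / 103,000 shares = $12.81.

$12.81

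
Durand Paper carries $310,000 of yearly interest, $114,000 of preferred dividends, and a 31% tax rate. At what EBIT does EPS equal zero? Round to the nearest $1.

Grossing the preferred dividend up to pre-tax terms: $114,000 / (1 − 0.31) = $165,217.39.
EPS = 0 when EBIT covers interest plus the pre-tax preferred burden: $310,000 + $165,217.39 = $475,217.39.

$475,217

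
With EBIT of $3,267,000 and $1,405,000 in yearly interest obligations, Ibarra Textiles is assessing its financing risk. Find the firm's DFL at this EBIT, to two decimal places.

Interest = $1,405,000.00.
Degree of financial leverage = EBIT / (EBIT − interest) = $3,267,000 / $1,862,000.00 = 1.7546.

1.75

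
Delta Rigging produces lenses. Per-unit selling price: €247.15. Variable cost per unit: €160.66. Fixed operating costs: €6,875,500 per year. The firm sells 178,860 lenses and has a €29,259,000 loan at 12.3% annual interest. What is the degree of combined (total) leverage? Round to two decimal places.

3.10

Contribution at this volume is 178,860 × €86.49 = €15,469,601.40.
EBIT = €15,469,601.40 − €6,875,500 = €8,594,101.40. Interest = €3,598,857.00, so EBIT − I = €4,995,244.40.
Degree of total leverage = total CM / (EBIT − interest) = €15,469,601.40 / €4,995,244.40 = 3.0969.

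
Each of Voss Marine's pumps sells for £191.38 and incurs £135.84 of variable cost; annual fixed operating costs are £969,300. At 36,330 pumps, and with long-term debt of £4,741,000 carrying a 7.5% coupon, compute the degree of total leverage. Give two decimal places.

Contribution at this volume is 36,330 × £55.54 = £2,017,768.20.
Operating income = contribution − fixed costs = £2,017,768.20 − £969,300 = £1,048,468.20. Interest = £355,575.00, so EBIT − I = £692,893.20.
DCL = contribution ÷ (EBIT − I) = £2,017,768.20 ÷ £692,893.20 = 2.9121.

2.91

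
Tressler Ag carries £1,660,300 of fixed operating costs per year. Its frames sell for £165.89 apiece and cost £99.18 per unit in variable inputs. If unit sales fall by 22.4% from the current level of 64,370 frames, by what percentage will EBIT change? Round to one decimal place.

-36.5%

Contribution at this volume is 64,370 × £66.71 = £4,294,122.70.
Operating income = contribution − fixed costs = £4,294,122.70 − £1,660,300 = £2,633,822.70.
So DOL = total CM / EBIT = £4,294,122.70 / £2,633,822.70 = 1.6304.
So EBIT moves 1.6304 × (-22.4%) = -36.5%.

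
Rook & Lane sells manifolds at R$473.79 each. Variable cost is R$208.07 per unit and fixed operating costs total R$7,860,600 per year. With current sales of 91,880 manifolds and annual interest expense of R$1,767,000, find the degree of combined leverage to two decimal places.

1.65

Total contribution margin = 91,880 × R$265.72 = R$24,414,353.60.
EBIT = R$24,414,353.60 − R$7,860,600 = R$16,553,753.60. Interest = R$1,767,000.00.
DOL = R$24,414,353.60 ÷ R$16,553,753.60 = 1.4749; DFL = R$16,553,753.60 ÷ R$14,786,753.60 = 1.1195.
Combined leverage = 1.4749 × 1.1195 = 1.6512.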